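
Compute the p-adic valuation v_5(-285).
v_5(-285) = 1

v_5(n) is the largest exponent k such that 5^k divides n. Factor out: -285 = -5^1 · 57. (Sign doesn't affect v_p.) So v_5(-285) = 1.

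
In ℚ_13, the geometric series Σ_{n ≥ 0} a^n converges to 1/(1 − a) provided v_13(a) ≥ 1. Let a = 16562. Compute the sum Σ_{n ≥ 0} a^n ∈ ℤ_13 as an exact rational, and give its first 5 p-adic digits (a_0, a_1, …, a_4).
Σ a^n = 1/(1 − a) = -1/16561;  first 5 digits = (1, 0, 7, 7, 10)

v_13(a) = 2 ≥ 1, so the series converges in ℤ_13 to 1/(1 − a) = 1/(1 − 16562) = -1/16561. Expand this rational in ℤ_13: compute digits iteratively via d_i = x_i mod 13, x_{i+1} = (x_i − d_i)/13. The first 5 digits are (1, 0, 7, 7, 10).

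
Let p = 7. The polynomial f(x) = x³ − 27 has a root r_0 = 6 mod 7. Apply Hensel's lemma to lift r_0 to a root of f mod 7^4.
r_3 = 1658 (mod 2401)

Hensel: r_{i+1} = r_i − f(r_i)/f′(r_i) mod 7^{i+2}, where f′(x) = 3x². Iterate:
  r_0 = 6 (mod 7)
  r_1 = 41 (mod 49)
  r_2 = 286 (mod 343)
  r_3 = 1658 (mod 2401)
Final: r = 1658 with f(r) ≡ 0 mod 7^4.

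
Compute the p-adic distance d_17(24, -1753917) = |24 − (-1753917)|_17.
d_17(24, -1753917) = 1/83521

Step 1 — x − y = 24 − (-1753917) = 1753941. Step 2 — v_17(1753941) = 4 (factor: 1753941 = (17^4 · 21); the sign does not affect v_p). Step 3 — |x − y|_17 = 17^{-4} = 1/83521.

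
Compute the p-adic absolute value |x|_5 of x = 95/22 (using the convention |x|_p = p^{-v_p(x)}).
|95/22|_5 = 1/5

Step 1 — compute v_5(x) by factoring powers of 5 out of the numerator and denominator: v_5(95/22) = 1. Step 2 — apply |x|_p = p^{-v_p(x)} = 5^{-1} = 1/5.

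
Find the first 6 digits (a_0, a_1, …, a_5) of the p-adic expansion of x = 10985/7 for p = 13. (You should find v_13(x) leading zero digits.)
(a_0, …, a_5) = (0, 0, 0, 10, 3, 9)

v_13(10985/7) = 3, so a_0 = ... = a_2 = 0. Factor out: x = 13^3 · u with u = 5/7 a unit in ℤ_13. Expand u iteratively via a_{v+i} = u_i mod 13, u_{i+1} = (u_i − a_{v+i})/13:
  u_0 = 5/7;  a_3 = 10;  u_1 = (u_0 − 10)/13 = -5/7
  u_1 = -5/7;  a_4 = 3;  u_2 = (u_1 − 3)/13 = -2/7
  u_2 = -2/7;  a_5 = 9;  u_3 = (u_2 − 9)/13 = -5/7
Digits: (0, 0, 0, 10, 3, 9).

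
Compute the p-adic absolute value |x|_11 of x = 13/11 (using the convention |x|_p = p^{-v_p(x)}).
|13/11|_11 = 11

Step 1 — compute v_11(x) by factoring powers of 11 out of the numerator and denominator: v_11(13/11) = -1. Step 2 — apply |x|_p = p^{-v_p(x)} = 11^{1} = 11.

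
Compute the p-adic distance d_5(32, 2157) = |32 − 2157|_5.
d_5(32, 2157) = 1/125

Step 1 — x − y = 32 − 2157 = -2125. Step 2 — v_5(-2125) = 3 (factor: -2125 = −(5^3 · 17); the sign does not affect v_p). Step 3 — |x − y|_5 = 5^{-3} = 1/125.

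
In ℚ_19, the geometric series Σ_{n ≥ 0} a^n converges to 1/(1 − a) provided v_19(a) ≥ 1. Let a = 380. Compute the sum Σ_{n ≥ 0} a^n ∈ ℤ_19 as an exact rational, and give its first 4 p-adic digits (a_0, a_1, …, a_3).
Σ a^n = 1/(1 − a) = -1/379;  first 4 digits = (1, 1, 2, 3)

v_19(a) = 1 ≥ 1, so the series converges in ℤ_19 to 1/(1 − a) = 1/(1 − 380) = -1/379. Expand this rational in ℤ_19: compute digits iteratively via d_i = x_i mod 19, x_{i+1} = (x_i − d_i)/19. The first 4 digits are (1, 1, 2, 3).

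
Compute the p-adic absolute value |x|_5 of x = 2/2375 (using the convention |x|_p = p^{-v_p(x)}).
|2/2375|_5 = 125

Step 1 — compute v_5(x) by factoring powers of 5 out of the numerator and denominator: v_5(2/2375) = -3. Step 2 — apply |x|_p = p^{-v_p(x)} = 5^{3} = 125.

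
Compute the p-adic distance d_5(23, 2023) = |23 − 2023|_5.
d_5(23, 2023) = 1/125

Step 1 — x − y = 23 − 2023 = -2000. Step 2 — v_5(-2000) = 3 (factor: -2000 = −(5^3 · 16); the sign does not affect v_p). Step 3 — |x − y|_5 = 5^{-3} = 1/125.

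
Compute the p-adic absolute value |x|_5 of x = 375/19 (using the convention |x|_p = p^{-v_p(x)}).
|375/19|_5 = 1/125

Step 1 — compute v_5(x) by factoring powers of 5 out of the numerator and denominator: v_5(375/19) = 3. Step 2 — apply |x|_p = p^{-v_p(x)} = 5^{-3} = 1/125.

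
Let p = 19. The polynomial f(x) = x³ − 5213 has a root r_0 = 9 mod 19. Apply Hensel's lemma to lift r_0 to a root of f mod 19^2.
r_1 = 332 (mod 361)

Hensel: r_{i+1} = r_i − f(r_i)/f′(r_i) mod 19^{i+2}, where f′(x) = 3x². Iterate:
  r_0 = 9 (mod 19)
  r_1 = 332 (mod 361)
Final: r = 332 with f(r) ≡ 0 mod 19^2.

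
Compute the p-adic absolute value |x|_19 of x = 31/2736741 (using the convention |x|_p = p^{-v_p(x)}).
|31/2736741|_19 = 130321

Step 1 — compute v_19(x) by factoring powers of 19 out of the numerator and denominator: v_19(31/2736741) = -4. Step 2 — apply |x|_p = p^{-v_p(x)} = 19^{4} = 130321.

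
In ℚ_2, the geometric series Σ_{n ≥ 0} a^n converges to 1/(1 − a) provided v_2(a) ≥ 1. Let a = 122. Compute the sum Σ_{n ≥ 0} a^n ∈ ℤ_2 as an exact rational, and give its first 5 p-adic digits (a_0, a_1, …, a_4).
Σ a^n = 1/(1 − a) = -1/121;  first 5 digits = (1, 1, 1, 0, 1)

v_2(a) = 1 ≥ 1, so the series converges in ℤ_2 to 1/(1 − a) = 1/(1 − 122) = -1/121. Expand this rational in ℤ_2: compute digits iteratively via d_i = x_i mod 2, x_{i+1} = (x_i − d_i)/2. The first 5 digits are (1, 1, 1, 0, 1).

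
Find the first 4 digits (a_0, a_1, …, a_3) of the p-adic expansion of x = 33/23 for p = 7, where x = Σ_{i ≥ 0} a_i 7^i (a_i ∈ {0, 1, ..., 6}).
(a_0, …, a_3) = (6, 3, 1, 1)

v_7(33/23) = 0 (numerator and denominator both coprime to 7), so x ∈ ℤ_7^×. Compute digits iteratively via a_i = x_i mod 7, x_{i+1} = (x_i − a_i)/7, with x_0 = x:
  x_0 = 33/23;  a_0 = 6;  x_1 = (x_0 − 6)/7 = -15/23
  x_1 = -15/23;  a_1 = 3;  x_2 = (x_1 − 3)/7 = -12/23
  x_2 = -12/23;  a_2 = 1;  x_3 = (x_2 − 1)/7 = -5/23
  x_3 = -5/23;  a_3 = 1;  x_4 = (x_3 − 1)/7 = -4/23
Digits: (6, 3, 1, 1).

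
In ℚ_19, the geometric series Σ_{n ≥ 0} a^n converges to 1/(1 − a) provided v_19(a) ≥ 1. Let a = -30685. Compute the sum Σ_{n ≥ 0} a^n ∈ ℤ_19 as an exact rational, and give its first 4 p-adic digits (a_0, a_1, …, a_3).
Σ a^n = 1/(1 − a) = 1/30686;  first 4 digits = (1, 0, 10, 14)

v_19(a) = 2 ≥ 1, so the series converges in ℤ_19 to 1/(1 − a) = 1/(1 − (-30685)) = 1/30686. Expand this rational in ℤ_19: compute digits iteratively via d_i = x_i mod 19, x_{i+1} = (x_i − d_i)/19. The first 4 digits are (1, 0, 10, 14).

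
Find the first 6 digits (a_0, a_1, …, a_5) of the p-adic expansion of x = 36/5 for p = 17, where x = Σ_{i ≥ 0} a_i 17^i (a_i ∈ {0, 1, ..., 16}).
(a_0, …, a_5) = (14, 3, 10, 13, 6, 3)

v_17(36/5) = 0 (numerator and denominator both coprime to 17), so x ∈ ℤ_17^×. Compute digits iteratively via a_i = x_i mod 17, x_{i+1} = (x_i − a_i)/17, with x_0 = x:
  x_0 = 36/5;  a_0 = 14;  x_1 = (x_0 − 14)/17 = -2/5
  x_1 = -2/5;  a_1 = 3;  x_2 = (x_1 − 3)/17 = -1/5
  x_2 = -1/5;  a_2 = 10;  x_3 = (x_2 − 10)/17 = -3/5
  x_3 = -3/5;  a_3 = 13;  x_4 = (x_3 − 13)/17 = -4/5
  x_4 = -4/5;  a_4 = 6;  x_5 = (x_4 − 6)/17 = -2/5
  x_5 = -2/5;  a_5 = 3;  x_6 = (x_5 − 3)/17 = -1/5
Digits: (14, 3, 10, 13, 6, 3).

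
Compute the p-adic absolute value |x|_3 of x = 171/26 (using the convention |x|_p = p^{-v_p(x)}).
|171/26|_3 = 1/9

Step 1 — compute v_3(x) by factoring powers of 3 out of the numerator and denominator: v_3(171/26) = 2. Step 2 — apply |x|_p = p^{-v_p(x)} = 3^{-2} = 1/9.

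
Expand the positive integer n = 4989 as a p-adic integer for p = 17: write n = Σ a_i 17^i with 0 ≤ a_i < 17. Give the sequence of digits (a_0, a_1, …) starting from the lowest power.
(a_0, a_1, …) = (8, 4, 0, 1)

Repeated division by 17 gives the digits low-to-high: 4989 = 8 + 4·17^1 + 1·17^3. Digit sequence: (8, 4, 0, 1).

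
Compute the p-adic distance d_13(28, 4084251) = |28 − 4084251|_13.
d_13(28, 4084251) = 1/371293

Step 1 — x − y = 28 − 4084251 = -4084223. Step 2 — v_13(-4084223) = 5 (factor: -4084223 = −(13^5 · 11); the sign does not affect v_p). Step 3 — |x − y|_13 = 13^{-5} = 1/371293.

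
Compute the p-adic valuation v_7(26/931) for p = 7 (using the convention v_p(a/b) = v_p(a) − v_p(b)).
v_7(26/931) = -2

Factor powers of 7 from the numerator and denominator of the reduced fraction: 26 = 7^0 · 26 and 931 = 7^2 · 19. Apply v_p(a/b) = v_p(a) − v_p(b): v_7(26/931) = 0 − 2 = -2.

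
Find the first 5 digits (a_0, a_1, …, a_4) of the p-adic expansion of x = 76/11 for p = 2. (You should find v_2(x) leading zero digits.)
(a_0, …, a_4) = (0, 0, 1, 0, 0)

v_2(76/11) = 2, so a_0 = ... = a_1 = 0. Factor out: x = 2^2 · u with u = 19/11 a unit in ℤ_2. Expand u iteratively via a_{v+i} = u_i mod 2, u_{i+1} = (u_i − a_{v+i})/2:
  u_0 = 19/11;  a_2 = 1;  u_1 = (u_0 − 1)/2 = 4/11
  u_1 = 4/11;  a_3 = 0;  u_2 = (u_1 − 0)/2 = 2/11
  u_2 = 2/11;  a_4 = 0;  u_3 = (u_2 − 0)/2 = 1/11
Digits: (0, 0, 1, 0, 0).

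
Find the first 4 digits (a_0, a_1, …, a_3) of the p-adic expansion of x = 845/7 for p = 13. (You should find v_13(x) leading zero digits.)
(a_0, …, a_3) = (0, 0, 10, 3)

v_13(845/7) = 2, so a_0 = ... = a_1 = 0. Factor out: x = 13^2 · u with u = 5/7 a unit in ℤ_13. Expand u iteratively via a_{v+i} = u_i mod 13, u_{i+1} = (u_i − a_{v+i})/13:
  u_0 = 5/7;  a_2 = 10;  u_1 = (u_0 − 10)/13 = -5/7
  u_1 = -5/7;  a_3 = 3;  u_2 = (u_1 − 3)/13 = -2/7
Digits: (0, 0, 10, 3).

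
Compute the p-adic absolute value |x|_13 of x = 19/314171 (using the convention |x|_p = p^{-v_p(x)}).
|19/314171|_13 = 28561

Step 1 — compute v_13(x) by factoring powers of 13 out of the numerator and denominator: v_13(19/314171) = -4. Step 2 — apply |x|_p = p^{-v_p(x)} = 13^{4} = 28561.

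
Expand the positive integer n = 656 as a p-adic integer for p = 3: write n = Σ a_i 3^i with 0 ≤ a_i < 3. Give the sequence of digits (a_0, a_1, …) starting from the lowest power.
(a_0, a_1, …) = (2, 2, 0, 0, 2, 2)

Repeated division by 3 gives the digits low-to-high: 656 = 2 + 2·3^1 + 2·3^4 + 2·3^5. Digit sequence: (2, 2, 0, 0, 2, 2).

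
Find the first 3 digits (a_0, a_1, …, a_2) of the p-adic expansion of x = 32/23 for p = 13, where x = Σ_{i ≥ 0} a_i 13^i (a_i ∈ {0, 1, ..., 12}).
(a_0, …, a_2) = (11, 10, 2)

v_13(32/23) = 0 (numerator and denominator both coprime to 13), so x ∈ ℤ_13^×. Compute digits iteratively via a_i = x_i mod 13, x_{i+1} = (x_i − a_i)/13, with x_0 = x:
  x_0 = 32/23;  a_0 = 11;  x_1 = (x_0 − 11)/13 = -17/23
  x_1 = -17/23;  a_1 = 10;  x_2 = (x_1 − 10)/13 = -19/23
  x_2 = -19/23;  a_2 = 2;  x_3 = (x_2 − 2)/13 = -5/23
Digits: (11, 10, 2).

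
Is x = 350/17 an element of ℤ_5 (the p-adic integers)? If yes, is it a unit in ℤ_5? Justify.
x ∈ ℤ_5 but not a unit; v_5(x) = 2 > 0

ℤ_5 = {x ∈ ℚ_5 : v_5(x) ≥ 0} and ℤ_5^× = {x ∈ ℤ_5 : v_5(x) = 0}. Here v_5(350/17) = v_5(num) − v_5(den) = 2; compare against these criteria.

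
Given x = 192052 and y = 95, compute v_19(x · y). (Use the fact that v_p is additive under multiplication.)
v_19(18244940) = 4

v_p(x) = 3 (factor: 192052 = 19^3 · 28); v_p(y) = 1 (factor: 95 = 19^1 · 5). Additivity: v_p(xy) = v_p(x) + v_p(y) = 3 + 1 = 4. (Direct check: xy = 18244940 = 19^4 · (140).)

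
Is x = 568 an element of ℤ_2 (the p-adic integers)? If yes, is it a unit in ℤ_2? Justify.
x ∈ ℤ_2 but not a unit; v_2(x) = 3 > 0

ℤ_2 = {x ∈ ℚ_2 : v_2(x) ≥ 0} and ℤ_2^× = {x ∈ ℤ_2 : v_2(x) = 0}. Here v_2(568) = v_2(num) − v_2(den) = 3; compare against these criteria.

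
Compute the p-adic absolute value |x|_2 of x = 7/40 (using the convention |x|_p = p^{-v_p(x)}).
|7/40|_2 = 8

Step 1 — compute v_2(x) by factoring powers of 2 out of the numerator and denominator: v_2(7/40) = -3. Step 2 — apply |x|_p = p^{-v_p(x)} = 2^{3} = 8.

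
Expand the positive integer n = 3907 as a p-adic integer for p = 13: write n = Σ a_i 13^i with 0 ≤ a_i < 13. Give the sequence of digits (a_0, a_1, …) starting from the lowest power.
(a_0, a_1, …) = (7, 1, 10, 1)

Repeated division by 13 gives the digits low-to-high: 3907 = 7 + 1·13^1 + 10·13^2 + 1·13^3. Digit sequence: (7, 1, 10, 1).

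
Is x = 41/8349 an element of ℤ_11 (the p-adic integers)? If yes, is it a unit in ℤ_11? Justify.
x ∉ ℤ_11 (v_11(x) = -2 < 0)

ℤ_11 = {x ∈ ℚ_11 : v_11(x) ≥ 0} and ℤ_11^× = {x ∈ ℤ_11 : v_11(x) = 0}. Here v_11(41/8349) = v_11(num) − v_11(den) = -2; compare against these criteria.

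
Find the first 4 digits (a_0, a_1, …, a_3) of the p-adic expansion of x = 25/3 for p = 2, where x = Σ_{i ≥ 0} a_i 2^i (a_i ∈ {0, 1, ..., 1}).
(a_0, …, a_3) = (1, 1, 0, 0)

v_2(25/3) = 0 (numerator and denominator both coprime to 2), so x ∈ ℤ_2^×. Compute digits iteratively via a_i = x_i mod 2, x_{i+1} = (x_i − a_i)/2, with x_0 = x:
  x_0 = 25/3;  a_0 = 1;  x_1 = (x_0 − 1)/2 = 11/3
  x_1 = 11/3;  a_1 = 1;  x_2 = (x_1 − 1)/2 = 4/3
  x_2 = 4/3;  a_2 = 0;  x_3 = (x_2 − 0)/2 = 2/3
  x_3 = 2/3;  a_3 = 0;  x_4 = (x_3 − 0)/2 = 1/3
Digits: (1, 1, 0, 0).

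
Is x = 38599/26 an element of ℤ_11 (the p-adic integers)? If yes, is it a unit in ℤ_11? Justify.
x ∈ ℤ_11 but not a unit; v_11(x) = 3 > 0

ℤ_11 = {x ∈ ℚ_11 : v_11(x) ≥ 0} and ℤ_11^× = {x ∈ ℤ_11 : v_11(x) = 0}. Here v_11(38599/26) = v_11(num) − v_11(den) = 3; compare against these criteria.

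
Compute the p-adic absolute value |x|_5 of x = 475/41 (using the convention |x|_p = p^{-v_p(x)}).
|475/41|_5 = 1/25

Step 1 — compute v_5(x) by factoring powers of 5 out of the numerator and denominator: v_5(475/41) = 2. Step 2 — apply |x|_p = p^{-v_p(x)} = 5^{-2} = 1/25.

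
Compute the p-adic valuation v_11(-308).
v_11(-308) = 1

v_11(n) is the largest exponent k such that 11^k divides n. Factor out: -308 = -11^1 · 28. (Sign doesn't affect v_p.) So v_11(-308) = 1.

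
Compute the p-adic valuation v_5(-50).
v_5(-50) = 2

v_5(n) is the largest exponent k such that 5^k divides n. Factor out: -50 = -5^2 · 2. (Sign doesn't affect v_p.) So v_5(-50) = 2.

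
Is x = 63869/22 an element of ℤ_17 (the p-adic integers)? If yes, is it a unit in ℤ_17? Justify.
x ∈ ℤ_17 but not a unit; v_17(x) = 3 > 0

ℤ_17 = {x ∈ ℚ_17 : v_17(x) ≥ 0} and ℤ_17^× = {x ∈ ℤ_17 : v_17(x) = 0}. Here v_17(63869/22) = v_17(num) − v_17(den) = 3; compare against these criteria.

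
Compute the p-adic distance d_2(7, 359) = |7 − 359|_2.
d_2(7, 359) = 1/32

Step 1 — x − y = 7 − 359 = -352. Step 2 — v_2(-352) = 5 (factor: -352 = −(2^5 · 11); the sign does not affect v_p). Step 3 — |x − y|_2 = 2^{-5} = 1/32.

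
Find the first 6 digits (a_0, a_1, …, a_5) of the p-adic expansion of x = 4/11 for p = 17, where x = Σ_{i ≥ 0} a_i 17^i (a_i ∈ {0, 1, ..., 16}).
(a_0, …, a_5) = (5, 9, 1, 3, 6, 12)

v_17(4/11) = 0 (numerator and denominator both coprime to 17), so x ∈ ℤ_17^×. Compute digits iteratively via a_i = x_i mod 17, x_{i+1} = (x_i − a_i)/17, with x_0 = x:
  x_0 = 4/11;  a_0 = 5;  x_1 = (x_0 − 5)/17 = -3/11
  x_1 = -3/11;  a_1 = 9;  x_2 = (x_1 − 9)/17 = -6/11
  x_2 = -6/11;  a_2 = 1;  x_3 = (x_2 − 1)/17 = -1/11
  x_3 = -1/11;  a_3 = 3;  x_4 = (x_3 − 3)/17 = -2/11
  x_4 = -2/11;  a_4 = 6;  x_5 = (x_4 − 6)/17 = -4/11
  x_5 = -4/11;  a_5 = 12;  x_6 = (x_5 − 12)/17 = -8/11
Digits: (5, 9, 1, 3, 6, 12).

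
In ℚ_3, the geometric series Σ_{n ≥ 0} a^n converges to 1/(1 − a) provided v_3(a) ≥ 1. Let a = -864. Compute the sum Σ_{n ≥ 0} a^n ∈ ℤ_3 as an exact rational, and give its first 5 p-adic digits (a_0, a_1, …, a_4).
Σ a^n = 1/(1 − a) = 1/865;  first 5 digits = (1, 0, 0, 1, 1)

v_3(a) = 3 ≥ 1, so the series converges in ℤ_3 to 1/(1 − a) = 1/(1 − (-864)) = 1/865. Expand this rational in ℤ_3: compute digits iteratively via d_i = x_i mod 3, x_{i+1} = (x_i − d_i)/3. The first 5 digits are (1, 0, 0, 1, 1).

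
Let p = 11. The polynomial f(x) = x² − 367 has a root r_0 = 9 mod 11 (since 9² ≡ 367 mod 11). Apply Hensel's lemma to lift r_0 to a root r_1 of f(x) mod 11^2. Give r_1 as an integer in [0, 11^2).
r_1 = 119 (mod 121)

Hensel's recurrence: r_{i+1} = r_i − f(r_i)·(f′(r_i))^{-1} mod 11^{i+2}, with f′(x) = 2x. Iterate:
  r_0 = 9 (mod 11)
  r_1 = 119 (mod 121)
Final: r_1 = 119, and one checks f(r_1) ≡ 0 mod 11^2.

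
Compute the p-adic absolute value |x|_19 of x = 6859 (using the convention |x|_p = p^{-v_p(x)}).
|6859|_19 = 1/6859

Step 1 — compute v_19(x) by factoring powers of 19 out of the numerator and denominator: v_19(6859) = 3. Step 2 — apply |x|_p = p^{-v_p(x)} = 19^{-3} = 1/6859.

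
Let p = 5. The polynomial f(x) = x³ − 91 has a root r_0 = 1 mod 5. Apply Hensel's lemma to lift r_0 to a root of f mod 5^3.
r_2 = 6 (mod 125)

Hensel: r_{i+1} = r_i − f(r_i)/f′(r_i) mod 5^{i+2}, where f′(x) = 3x². Iterate:
  r_0 = 1 (mod 5)
  r_1 = 6 (mod 25)
  r_2 = 6 (mod 125)
Final: r = 6 with f(r) ≡ 0 mod 5^3.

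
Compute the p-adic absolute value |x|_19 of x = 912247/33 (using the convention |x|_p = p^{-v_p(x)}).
|912247/33|_19 = 1/130321

Step 1 — compute v_19(x) by factoring powers of 19 out of the numerator and denominator: v_19(912247/33) = 4. Step 2 — apply |x|_p = p^{-v_p(x)} = 19^{-4} = 1/130321.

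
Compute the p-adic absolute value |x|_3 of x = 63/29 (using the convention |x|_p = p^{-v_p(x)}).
|63/29|_3 = 1/9

Step 1 — compute v_3(x) by factoring powers of 3 out of the numerator and denominator: v_3(63/29) = 2. Step 2 — apply |x|_p = p^{-v_p(x)} = 3^{-2} = 1/9.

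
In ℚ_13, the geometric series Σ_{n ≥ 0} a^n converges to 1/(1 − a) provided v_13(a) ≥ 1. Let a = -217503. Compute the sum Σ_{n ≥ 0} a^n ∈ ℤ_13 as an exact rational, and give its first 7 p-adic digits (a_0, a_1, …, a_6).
Σ a^n = 1/(1 − a) = 1/217504;  first 7 digits = (1, 0, 0, 5, 5, 12, 11)

v_13(a) = 3 ≥ 1, so the series converges in ℤ_13 to 1/(1 − a) = 1/(1 − (-217503)) = 1/217504. Expand this rational in ℤ_13: compute digits iteratively via d_i = x_i mod 13, x_{i+1} = (x_i − d_i)/13. The first 7 digits are (1, 0, 0, 5, 5, 12, 11).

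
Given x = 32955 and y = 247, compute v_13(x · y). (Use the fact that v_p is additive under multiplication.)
v_13(8139885) = 4

v_p(x) = 3 (factor: 32955 = 13^3 · 15); v_p(y) = 1 (factor: 247 = 13^1 · 19). Additivity: v_p(xy) = v_p(x) + v_p(y) = 3 + 1 = 4. (Direct check: xy = 8139885 = 13^4 · (285).)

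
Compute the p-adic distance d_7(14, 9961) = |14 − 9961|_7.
d_7(14, 9961) = 1/343

Step 1 — x − y = 14 − 9961 = -9947. Step 2 — v_7(-9947) = 3 (factor: -9947 = −(7^3 · 29); the sign does not affect v_p). Step 3 — |x − y|_7 = 7^{-3} = 1/343.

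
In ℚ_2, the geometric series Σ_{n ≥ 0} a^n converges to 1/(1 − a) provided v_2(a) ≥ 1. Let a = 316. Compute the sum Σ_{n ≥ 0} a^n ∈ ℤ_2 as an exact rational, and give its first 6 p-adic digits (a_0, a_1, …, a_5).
Σ a^n = 1/(1 − a) = -1/315;  first 6 digits = (1, 0, 1, 1, 0, 0)

v_2(a) = 2 ≥ 1, so the series converges in ℤ_2 to 1/(1 − a) = 1/(1 − 316) = -1/315. Expand this rational in ℤ_2: compute digits iteratively via d_i = x_i mod 2, x_{i+1} = (x_i − d_i)/2. The first 6 digits are (1, 0, 1, 1, 0, 0).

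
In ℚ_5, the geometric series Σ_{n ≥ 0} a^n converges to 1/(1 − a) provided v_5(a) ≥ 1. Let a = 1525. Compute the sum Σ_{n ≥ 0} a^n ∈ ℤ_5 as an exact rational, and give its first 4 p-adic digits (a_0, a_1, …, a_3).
Σ a^n = 1/(1 − a) = -1/1524;  first 4 digits = (1, 0, 1, 2)

v_5(a) = 2 ≥ 1, so the series converges in ℤ_5 to 1/(1 − a) = 1/(1 − 1525) = -1/1524. Expand this rational in ℤ_5: compute digits iteratively via d_i = x_i mod 5, x_{i+1} = (x_i − d_i)/5. The first 4 digits are (1, 0, 1, 2).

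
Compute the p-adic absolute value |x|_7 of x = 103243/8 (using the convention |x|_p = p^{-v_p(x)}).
|103243/8|_7 = 1/2401

Step 1 — compute v_7(x) by factoring powers of 7 out of the numerator and denominator: v_7(103243/8) = 4. Step 2 — apply |x|_p = p^{-v_p(x)} = 7^{-4} = 1/2401.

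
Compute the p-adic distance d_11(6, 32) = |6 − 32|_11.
d_11(6, 32) = 1

Step 1 — x − y = 6 − 32 = -26. Step 2 — v_11(-26) = 0 (factor: -26 = −(11^0 · 26); the sign does not affect v_p). Step 3 — |x − y|_11 = 11^{0} = 1.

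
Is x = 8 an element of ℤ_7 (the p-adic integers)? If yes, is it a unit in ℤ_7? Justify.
x ∈ ℤ_7^× (unit); v_7(x) = 0

ℤ_7 = {x ∈ ℚ_7 : v_7(x) ≥ 0} and ℤ_7^× = {x ∈ ℤ_7 : v_7(x) = 0}. Here v_7(8) = v_7(num) − v_7(den) = 0; compare against these criteria.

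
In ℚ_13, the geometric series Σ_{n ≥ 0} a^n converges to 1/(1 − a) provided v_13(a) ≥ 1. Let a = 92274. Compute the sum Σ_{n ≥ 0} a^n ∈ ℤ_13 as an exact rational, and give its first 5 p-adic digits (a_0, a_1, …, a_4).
Σ a^n = 1/(1 − a) = -1/92273;  first 5 digits = (1, 0, 0, 3, 3)

v_13(a) = 3 ≥ 1, so the series converges in ℤ_13 to 1/(1 − a) = 1/(1 − 92274) = -1/92273. Expand this rational in ℤ_13: compute digits iteratively via d_i = x_i mod 13, x_{i+1} = (x_i − d_i)/13. The first 5 digits are (1, 0, 0, 3, 3).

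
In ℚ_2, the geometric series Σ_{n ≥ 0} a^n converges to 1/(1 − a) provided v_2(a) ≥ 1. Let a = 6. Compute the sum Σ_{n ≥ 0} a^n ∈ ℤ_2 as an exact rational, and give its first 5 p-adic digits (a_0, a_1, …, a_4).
Σ a^n = 1/(1 − a) = -1/5;  first 5 digits = (1, 1, 0, 0, 1)

v_2(a) = 1 ≥ 1, so the series converges in ℤ_2 to 1/(1 − a) = 1/(1 − 6) = -1/5. Expand this rational in ℤ_2: compute digits iteratively via d_i = x_i mod 2, x_{i+1} = (x_i − d_i)/2. The first 5 digits are (1, 1, 0, 0, 1).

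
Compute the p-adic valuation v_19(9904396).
v_19(9904396) = 5

v_19(n) is the largest exponent k such that 19^k divides n. Factor out: 9904396 = 19^5 · 4. (Sign doesn't affect v_p.) So v_19(9904396) = 5.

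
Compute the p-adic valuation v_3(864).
v_3(864) = 3

v_3(n) is the largest exponent k such that 3^k divides n. Factor out: 864 = 3^3 · 32. (Sign doesn't affect v_p.) So v_3(864) = 3.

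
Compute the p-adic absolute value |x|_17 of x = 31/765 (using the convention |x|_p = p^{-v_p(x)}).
|31/765|_17 = 17

Step 1 — compute v_17(x) by factoring powers of 17 out of the numerator and denominator: v_17(31/765) = -1. Step 2 — apply |x|_p = p^{-v_p(x)} = 17^{1} = 17.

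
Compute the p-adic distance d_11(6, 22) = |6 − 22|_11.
d_11(6, 22) = 1

Step 1 — x − y = 6 − 22 = -16. Step 2 — v_11(-16) = 0 (factor: -16 = −(11^0 · 16); the sign does not affect v_p). Step 3 — |x − y|_11 = 11^{0} = 1.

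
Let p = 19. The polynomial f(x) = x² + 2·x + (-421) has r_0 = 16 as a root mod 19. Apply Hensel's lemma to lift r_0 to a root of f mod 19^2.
r_1 = 73 (mod 361)

Hensel: r_{i+1} = r_i − f(r_i)·(f′(r_i))^{-1} mod 19^{i+2}, f′(x) = 2x + 2. Iterate:
  r_0 = 16 (mod 19)
  r_1 = 73 (mod 361)
Final: r = 73 satisfies f(r) ≡ 0 mod 19^2.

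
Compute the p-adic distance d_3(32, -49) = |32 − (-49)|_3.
d_3(32, -49) = 1/81

Step 1 — x − y = 32 − (-49) = 81. Step 2 — v_3(81) = 4 (factor: 81 = (3^4 · 1); the sign does not affect v_p). Step 3 — |x − y|_3 = 3^{-4} = 1/81.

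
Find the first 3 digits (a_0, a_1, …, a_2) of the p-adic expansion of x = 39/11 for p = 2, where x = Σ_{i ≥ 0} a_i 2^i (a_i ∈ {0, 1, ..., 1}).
(a_0, …, a_2) = (1, 0, 1)

v_2(39/11) = 0 (numerator and denominator both coprime to 2), so x ∈ ℤ_2^×. Compute digits iteratively via a_i = x_i mod 2, x_{i+1} = (x_i − a_i)/2, with x_0 = x:
  x_0 = 39/11;  a_0 = 1;  x_1 = (x_0 − 1)/2 = 14/11
  x_1 = 14/11;  a_1 = 0;  x_2 = (x_1 − 0)/2 = 7/11
  x_2 = 7/11;  a_2 = 1;  x_3 = (x_2 − 1)/2 = -2/11
Digits: (1, 0, 1).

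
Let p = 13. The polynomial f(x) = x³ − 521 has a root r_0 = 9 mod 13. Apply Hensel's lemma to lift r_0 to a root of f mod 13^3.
r_2 = 1751 (mod 2197)

Hensel: r_{i+1} = r_i − f(r_i)/f′(r_i) mod 13^{i+2}, where f′(x) = 3x². Iterate:
  r_0 = 9 (mod 13)
  r_1 = 61 (mod 169)
  r_2 = 1751 (mod 2197)
Final: r = 1751 with f(r) ≡ 0 mod 13^3.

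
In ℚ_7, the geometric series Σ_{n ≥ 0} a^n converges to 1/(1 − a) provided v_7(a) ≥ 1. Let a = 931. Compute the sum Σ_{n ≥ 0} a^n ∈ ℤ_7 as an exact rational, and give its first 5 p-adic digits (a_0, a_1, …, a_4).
Σ a^n = 1/(1 − a) = -1/930;  first 5 digits = (1, 0, 5, 2, 4)

v_7(a) = 2 ≥ 1, so the series converges in ℤ_7 to 1/(1 − a) = 1/(1 − 931) = -1/930. Expand this rational in ℤ_7: compute digits iteratively via d_i = x_i mod 7, x_{i+1} = (x_i − d_i)/7. The first 5 digits are (1, 0, 5, 2, 4).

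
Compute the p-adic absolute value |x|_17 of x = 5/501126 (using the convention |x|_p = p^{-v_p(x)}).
|5/501126|_17 = 83521

Step 1 — compute v_17(x) by factoring powers of 17 out of the numerator and denominator: v_17(5/501126) = -4. Step 2 — apply |x|_p = p^{-v_p(x)} = 17^{4} = 83521.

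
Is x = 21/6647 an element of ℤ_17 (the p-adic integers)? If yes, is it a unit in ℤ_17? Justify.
x ∉ ℤ_17 (v_17(x) = -2 < 0)

ℤ_17 = {x ∈ ℚ_17 : v_17(x) ≥ 0} and ℤ_17^× = {x ∈ ℤ_17 : v_17(x) = 0}. Here v_17(21/6647) = v_17(num) − v_17(den) = -2; compare against these criteria.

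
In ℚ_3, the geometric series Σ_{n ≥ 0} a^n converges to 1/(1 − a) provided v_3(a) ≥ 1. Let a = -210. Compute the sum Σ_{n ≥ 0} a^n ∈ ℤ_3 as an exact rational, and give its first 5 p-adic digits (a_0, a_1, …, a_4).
Σ a^n = 1/(1 − a) = 1/211;  first 5 digits = (1, 2, 1, 1, 2)

v_3(a) = 1 ≥ 1, so the series converges in ℤ_3 to 1/(1 − a) = 1/(1 − (-210)) = 1/211. Expand this rational in ℤ_3: compute digits iteratively via d_i = x_i mod 3, x_{i+1} = (x_i − d_i)/3. The first 5 digits are (1, 2, 1, 1, 2).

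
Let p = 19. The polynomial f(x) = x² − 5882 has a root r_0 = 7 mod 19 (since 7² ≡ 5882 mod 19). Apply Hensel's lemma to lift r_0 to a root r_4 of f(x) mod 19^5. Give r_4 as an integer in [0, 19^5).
r_4 = 2140148 (mod 2476099)

Hensel's recurrence: r_{i+1} = r_i − f(r_i)·(f′(r_i))^{-1} mod 19^{i+2}, with f′(x) = 2x. Iterate:
  r_0 = 7 (mod 19)
  r_1 = 140 (mod 361)
  r_2 = 140 (mod 6859)
  r_3 = 55012 (mod 130321)
  r_4 = 2140148 (mod 2476099)
Final: r_4 = 2140148, and one checks f(r_4) ≡ 0 mod 19^5.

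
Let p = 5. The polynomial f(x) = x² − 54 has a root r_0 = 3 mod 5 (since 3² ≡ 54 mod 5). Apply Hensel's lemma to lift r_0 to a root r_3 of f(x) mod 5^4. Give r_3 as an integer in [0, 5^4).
r_3 = 298 (mod 625)

Hensel's recurrence: r_{i+1} = r_i − f(r_i)·(f′(r_i))^{-1} mod 5^{i+2}, with f′(x) = 2x. Iterate:
  r_0 = 3 (mod 5)
  r_1 = 23 (mod 25)
  r_2 = 48 (mod 125)
  r_3 = 298 (mod 625)
Final: r_3 = 298, and one checks f(r_3) ≡ 0 mod 5^4.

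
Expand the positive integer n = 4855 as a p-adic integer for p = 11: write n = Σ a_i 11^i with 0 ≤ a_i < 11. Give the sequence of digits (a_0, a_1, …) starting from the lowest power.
(a_0, a_1, …) = (4, 1, 7, 3)

Repeated division by 11 gives the digits low-to-high: 4855 = 4 + 1·11^1 + 7·11^2 + 3·11^3. Digit sequence: (4, 1, 7, 3).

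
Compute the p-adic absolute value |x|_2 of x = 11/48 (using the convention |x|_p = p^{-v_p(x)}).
|11/48|_2 = 16

Step 1 — compute v_2(x) by factoring powers of 2 out of the numerator and denominator: v_2(11/48) = -4. Step 2 — apply |x|_p = p^{-v_p(x)} = 2^{4} = 16.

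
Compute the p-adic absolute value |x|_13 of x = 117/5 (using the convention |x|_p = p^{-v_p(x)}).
|117/5|_13 = 1/13

Step 1 — compute v_13(x) by factoring powers of 13 out of the numerator and denominator: v_13(117/5) = 1. Step 2 — apply |x|_p = p^{-v_p(x)} = 13^{-1} = 1/13.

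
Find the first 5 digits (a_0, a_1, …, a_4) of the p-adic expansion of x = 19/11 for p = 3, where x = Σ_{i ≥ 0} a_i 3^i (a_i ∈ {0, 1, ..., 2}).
(a_0, …, a_4) = (2, 1, 1, 2, 0)

v_3(19/11) = 0 (numerator and denominator both coprime to 3), so x ∈ ℤ_3^×. Compute digits iteratively via a_i = x_i mod 3, x_{i+1} = (x_i − a_i)/3, with x_0 = x:
  x_0 = 19/11;  a_0 = 2;  x_1 = (x_0 − 2)/3 = -1/11
  x_1 = -1/11;  a_1 = 1;  x_2 = (x_1 − 1)/3 = -4/11
  x_2 = -4/11;  a_2 = 1;  x_3 = (x_2 − 1)/3 = -5/11
  x_3 = -5/11;  a_3 = 2;  x_4 = (x_3 − 2)/3 = -9/11
  x_4 = -9/11;  a_4 = 0;  x_5 = (x_4 − 0)/3 = -3/11
Digits: (2, 1, 1, 2, 0).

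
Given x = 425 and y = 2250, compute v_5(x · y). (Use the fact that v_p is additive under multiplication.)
v_5(956250) = 5

v_p(x) = 2 (factor: 425 = 5^2 · 17); v_p(y) = 3 (factor: 2250 = 5^3 · 18). Additivity: v_p(xy) = v_p(x) + v_p(y) = 2 + 3 = 5. (Direct check: xy = 956250 = 5^5 · (306).)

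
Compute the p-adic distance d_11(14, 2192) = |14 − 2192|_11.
d_11(14, 2192) = 1/121

Step 1 — x − y = 14 − 2192 = -2178. Step 2 — v_11(-2178) = 2 (factor: -2178 = −(11^2 · 18); the sign does not affect v_p). Step 3 — |x − y|_11 = 11^{-2} = 1/121.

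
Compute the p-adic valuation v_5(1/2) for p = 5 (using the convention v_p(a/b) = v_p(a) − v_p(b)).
v_5(1/2) = 0

Factor powers of 5 from the numerator and denominator of the reduced fraction: 1 = 5^0 · 1 and 2 = 5^0 · 2. Apply v_p(a/b) = v_p(a) − v_p(b): v_5(1/2) = 0 − 0 = 0.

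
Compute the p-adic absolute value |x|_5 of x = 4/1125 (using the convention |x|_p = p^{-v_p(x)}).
|4/1125|_5 = 125

Step 1 — compute v_5(x) by factoring powers of 5 out of the numerator and denominator: v_5(4/1125) = -3. Step 2 — apply |x|_p = p^{-v_p(x)} = 5^{3} = 125.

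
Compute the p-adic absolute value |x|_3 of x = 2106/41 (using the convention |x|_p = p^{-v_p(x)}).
|2106/41|_3 = 1/81

Step 1 — compute v_3(x) by factoring powers of 3 out of the numerator and denominator: v_3(2106/41) = 4. Step 2 — apply |x|_p = p^{-v_p(x)} = 3^{-4} = 1/81.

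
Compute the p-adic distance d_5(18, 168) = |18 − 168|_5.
d_5(18, 168) = 1/25

Step 1 — x − y = 18 − 168 = -150. Step 2 — v_5(-150) = 2 (factor: -150 = −(5^2 · 6); the sign does not affect v_p). Step 3 — |x − y|_5 = 5^{-2} = 1/25.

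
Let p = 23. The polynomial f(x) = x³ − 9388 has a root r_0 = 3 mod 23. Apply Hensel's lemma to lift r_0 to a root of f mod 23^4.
r_3 = 46647 (mod 279841)

Hensel: r_{i+1} = r_i − f(r_i)/f′(r_i) mod 23^{i+2}, where f′(x) = 3x². Iterate:
  r_0 = 3 (mod 23)
  r_1 = 95 (mod 529)
  r_2 = 10146 (mod 12167)
  r_3 = 46647 (mod 279841)
Final: r = 46647 with f(r) ≡ 0 mod 23^4.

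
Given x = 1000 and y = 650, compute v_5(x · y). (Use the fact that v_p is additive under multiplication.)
v_5(650000) = 5

v_p(x) = 3 (factor: 1000 = 5^3 · 8); v_p(y) = 2 (factor: 650 = 5^2 · 26). Additivity: v_p(xy) = v_p(x) + v_p(y) = 3 + 2 = 5. (Direct check: xy = 650000 = 5^5 · (208).)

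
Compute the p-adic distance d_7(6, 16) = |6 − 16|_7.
d_7(6, 16) = 1

Step 1 — x − y = 6 − 16 = -10. Step 2 — v_7(-10) = 0 (factor: -10 = −(7^0 · 10); the sign does not affect v_p). Step 3 — |x − y|_7 = 7^{0} = 1.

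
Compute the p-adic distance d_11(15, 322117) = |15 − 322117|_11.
d_11(15, 322117) = 1/161051

Step 1 — x − y = 15 − 322117 = -322102. Step 2 — v_11(-322102) = 5 (factor: -322102 = −(11^5 · 2); the sign does not affect v_p). Step 3 — |x − y|_11 = 11^{-5} = 1/161051.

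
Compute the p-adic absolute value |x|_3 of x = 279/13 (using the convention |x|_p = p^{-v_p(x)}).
|279/13|_3 = 1/9

Step 1 — compute v_3(x) by factoring powers of 3 out of the numerator and denominator: v_3(279/13) = 2. Step 2 — apply |x|_p = p^{-v_p(x)} = 3^{-2} = 1/9.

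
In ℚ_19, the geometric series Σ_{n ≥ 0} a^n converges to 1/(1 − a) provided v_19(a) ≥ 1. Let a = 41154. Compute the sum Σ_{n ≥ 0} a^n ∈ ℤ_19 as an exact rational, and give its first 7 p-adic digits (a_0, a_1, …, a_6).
Σ a^n = 1/(1 − a) = -1/41153;  first 7 digits = (1, 0, 0, 6, 0, 0, 17)

v_19(a) = 3 ≥ 1, so the series converges in ℤ_19 to 1/(1 − a) = 1/(1 − 41154) = -1/41153. Expand this rational in ℤ_19: compute digits iteratively via d_i = x_i mod 19, x_{i+1} = (x_i − d_i)/19. The first 7 digits are (1, 0, 0, 6, 0, 0, 17).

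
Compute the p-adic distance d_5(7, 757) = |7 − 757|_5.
d_5(7, 757) = 1/125

Step 1 — x − y = 7 − 757 = -750. Step 2 — v_5(-750) = 3 (factor: -750 = −(5^3 · 6); the sign does not affect v_p). Step 3 — |x − y|_5 = 5^{-3} = 1/125.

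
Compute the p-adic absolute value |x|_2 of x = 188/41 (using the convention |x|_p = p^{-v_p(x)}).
|188/41|_2 = 1/4

Step 1 — compute v_2(x) by factoring powers of 2 out of the numerator and denominator: v_2(188/41) = 2. Step 2 — apply |x|_p = p^{-v_p(x)} = 2^{-2} = 1/4.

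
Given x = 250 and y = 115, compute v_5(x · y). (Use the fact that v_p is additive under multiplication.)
v_5(28750) = 4

v_p(x) = 3 (factor: 250 = 5^3 · 2); v_p(y) = 1 (factor: 115 = 5^1 · 23). Additivity: v_p(xy) = v_p(x) + v_p(y) = 3 + 1 = 4. (Direct check: xy = 28750 = 5^4 · (46).)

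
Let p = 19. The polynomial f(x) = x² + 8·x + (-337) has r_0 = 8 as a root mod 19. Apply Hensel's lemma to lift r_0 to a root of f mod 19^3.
r_2 = 6620 (mod 6859)

Hensel: r_{i+1} = r_i − f(r_i)·(f′(r_i))^{-1} mod 19^{i+2}, f′(x) = 2x + 8. Iterate:
  r_0 = 8 (mod 19)
  r_1 = 122 (mod 361)
  r_2 = 6620 (mod 6859)
Final: r = 6620 satisfies f(r) ≡ 0 mod 19^3.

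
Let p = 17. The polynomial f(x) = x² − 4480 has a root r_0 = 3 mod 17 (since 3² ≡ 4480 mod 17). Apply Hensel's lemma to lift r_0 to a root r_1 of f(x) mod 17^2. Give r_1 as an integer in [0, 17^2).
r_1 = 122 (mod 289)

Hensel's recurrence: r_{i+1} = r_i − f(r_i)·(f′(r_i))^{-1} mod 17^{i+2}, with f′(x) = 2x. Iterate:
  r_0 = 3 (mod 17)
  r_1 = 122 (mod 289)
Final: r_1 = 122, and one checks f(r_1) ≡ 0 mod 17^2.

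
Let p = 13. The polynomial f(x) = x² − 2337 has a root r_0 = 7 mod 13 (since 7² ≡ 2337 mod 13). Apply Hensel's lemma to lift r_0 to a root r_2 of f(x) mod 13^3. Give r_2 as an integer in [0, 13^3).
r_2 = 1619 (mod 2197)

Hensel's recurrence: r_{i+1} = r_i − f(r_i)·(f′(r_i))^{-1} mod 13^{i+2}, with f′(x) = 2x. Iterate:
  r_0 = 7 (mod 13)
  r_1 = 98 (mod 169)
  r_2 = 1619 (mod 2197)
Final: r_2 = 1619, and one checks f(r_2) ≡ 0 mod 13^3.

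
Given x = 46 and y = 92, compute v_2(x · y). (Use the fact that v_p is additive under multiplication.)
v_2(4232) = 3

v_p(x) = 1 (factor: 46 = 2^1 · 23); v_p(y) = 2 (factor: 92 = 2^2 · 23). Additivity: v_p(xy) = v_p(x) + v_p(y) = 1 + 2 = 3. (Direct check: xy = 4232 = 2^3 · (529).)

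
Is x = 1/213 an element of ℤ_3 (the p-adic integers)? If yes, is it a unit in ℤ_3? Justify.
x ∉ ℤ_3 (v_3(x) = -1 < 0)

ℤ_3 = {x ∈ ℚ_3 : v_3(x) ≥ 0} and ℤ_3^× = {x ∈ ℤ_3 : v_3(x) = 0}. Here v_3(1/213) = v_3(num) − v_3(den) = -1; compare against these criteria.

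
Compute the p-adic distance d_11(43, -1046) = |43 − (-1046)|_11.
d_11(43, -1046) = 1/121

Step 1 — x − y = 43 − (-1046) = 1089. Step 2 — v_11(1089) = 2 (factor: 1089 = (11^2 · 9); the sign does not affect v_p). Step 3 — |x − y|_11 = 11^{-2} = 1/121.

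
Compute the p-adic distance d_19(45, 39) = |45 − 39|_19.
d_19(45, 39) = 1

Step 1 — x − y = 45 − 39 = 6. Step 2 — v_19(6) = 0 (factor: 6 = (19^0 · 6); the sign does not affect v_p). Step 3 — |x − y|_19 = 19^{0} = 1.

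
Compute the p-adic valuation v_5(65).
v_5(65) = 1

v_5(n) is the largest exponent k such that 5^k divides n. Factor out: 65 = 5^1 · 13. (Sign doesn't affect v_p.) So v_5(65) = 1.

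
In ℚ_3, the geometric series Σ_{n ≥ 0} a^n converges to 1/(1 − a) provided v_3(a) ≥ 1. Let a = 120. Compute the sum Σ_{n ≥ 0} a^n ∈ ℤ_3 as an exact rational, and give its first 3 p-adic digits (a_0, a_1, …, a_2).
Σ a^n = 1/(1 − a) = -1/119;  first 3 digits = (1, 1, 2)

v_3(a) = 1 ≥ 1, so the series converges in ℤ_3 to 1/(1 − a) = 1/(1 − 120) = -1/119. Expand this rational in ℤ_3: compute digits iteratively via d_i = x_i mod 3, x_{i+1} = (x_i − d_i)/3. The first 3 digits are (1, 1, 2).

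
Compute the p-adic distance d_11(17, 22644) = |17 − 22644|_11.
d_11(17, 22644) = 1/1331

Step 1 — x − y = 17 − 22644 = -22627. Step 2 — v_11(-22627) = 3 (factor: -22627 = −(11^3 · 17); the sign does not affect v_p). Step 3 — |x − y|_11 = 11^{-3} = 1/1331.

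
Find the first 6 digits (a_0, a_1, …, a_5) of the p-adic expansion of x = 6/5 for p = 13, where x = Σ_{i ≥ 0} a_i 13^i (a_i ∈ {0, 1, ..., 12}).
(a_0, …, a_5) = (9, 2, 5, 10, 7, 2)

v_13(6/5) = 0 (numerator and denominator both coprime to 13), so x ∈ ℤ_13^×. Compute digits iteratively via a_i = x_i mod 13, x_{i+1} = (x_i − a_i)/13, with x_0 = x:
  x_0 = 6/5;  a_0 = 9;  x_1 = (x_0 − 9)/13 = -3/5
  x_1 = -3/5;  a_1 = 2;  x_2 = (x_1 − 2)/13 = -1/5
  x_2 = -1/5;  a_2 = 5;  x_3 = (x_2 − 5)/13 = -2/5
  x_3 = -2/5;  a_3 = 10;  x_4 = (x_3 − 10)/13 = -4/5
  x_4 = -4/5;  a_4 = 7;  x_5 = (x_4 − 7)/13 = -3/5
  x_5 = -3/5;  a_5 = 2;  x_6 = (x_5 − 2)/13 = -1/5
Digits: (9, 2, 5, 10, 7, 2).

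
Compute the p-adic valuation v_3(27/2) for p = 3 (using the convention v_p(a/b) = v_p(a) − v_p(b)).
v_3(27/2) = 3

Factor powers of 3 from the numerator and denominator of the reduced fraction: 27 = 3^3 · 1 and 2 = 3^0 · 2. Apply v_p(a/b) = v_p(a) − v_p(b): v_3(27/2) = 3 − 0 = 3.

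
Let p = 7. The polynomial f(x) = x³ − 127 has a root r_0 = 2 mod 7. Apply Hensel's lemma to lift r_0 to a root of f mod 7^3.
r_2 = 114 (mod 343)

Hensel: r_{i+1} = r_i − f(r_i)/f′(r_i) mod 7^{i+2}, where f′(x) = 3x². Iterate:
  r_0 = 2 (mod 7)
  r_1 = 16 (mod 49)
  r_2 = 114 (mod 343)
Final: r = 114 with f(r) ≡ 0 mod 7^3.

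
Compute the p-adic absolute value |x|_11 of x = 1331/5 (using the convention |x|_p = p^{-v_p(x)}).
|1331/5|_11 = 1/1331

Step 1 — compute v_11(x) by factoring powers of 11 out of the numerator and denominator: v_11(1331/5) = 3. Step 2 — apply |x|_p = p^{-v_p(x)} = 11^{-3} = 1/1331.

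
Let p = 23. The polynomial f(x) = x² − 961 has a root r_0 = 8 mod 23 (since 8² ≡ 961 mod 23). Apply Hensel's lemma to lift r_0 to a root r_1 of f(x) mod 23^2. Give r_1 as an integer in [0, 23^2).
r_1 = 31 (mod 529)

Hensel's recurrence: r_{i+1} = r_i − f(r_i)·(f′(r_i))^{-1} mod 23^{i+2}, with f′(x) = 2x. Iterate:
  r_0 = 8 (mod 23)
  r_1 = 31 (mod 529)
Final: r_1 = 31, and one checks f(r_1) ≡ 0 mod 23^2.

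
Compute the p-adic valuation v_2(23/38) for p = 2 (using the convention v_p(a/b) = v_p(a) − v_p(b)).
v_2(23/38) = -1

Factor powers of 2 from the numerator and denominator of the reduced fraction: 23 = 2^0 · 23 and 38 = 2^1 · 19. Apply v_p(a/b) = v_p(a) − v_p(b): v_2(23/38) = 0 − 1 = -1.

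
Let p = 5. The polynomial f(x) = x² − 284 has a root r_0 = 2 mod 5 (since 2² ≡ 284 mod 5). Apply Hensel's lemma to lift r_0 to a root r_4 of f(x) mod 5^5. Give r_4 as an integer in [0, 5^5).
r_4 = 1097 (mod 3125)

Hensel's recurrence: r_{i+1} = r_i − f(r_i)·(f′(r_i))^{-1} mod 5^{i+2}, with f′(x) = 2x. Iterate:
  r_0 = 2 (mod 5)
  r_1 = 22 (mod 25)
  r_2 = 97 (mod 125)
  r_3 = 472 (mod 625)
  r_4 = 1097 (mod 3125)
Final: r_4 = 1097, and one checks f(r_4) ≡ 0 mod 5^5.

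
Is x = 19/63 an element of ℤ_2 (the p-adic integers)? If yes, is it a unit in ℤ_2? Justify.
x ∈ ℤ_2^× (unit); v_2(x) = 0

ℤ_2 = {x ∈ ℚ_2 : v_2(x) ≥ 0} and ℤ_2^× = {x ∈ ℤ_2 : v_2(x) = 0}. Here v_2(19/63) = v_2(num) − v_2(den) = 0; compare against these criteria.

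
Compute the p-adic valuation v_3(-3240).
v_3(-3240) = 4

v_3(n) is the largest exponent k such that 3^k divides n. Factor out: -3240 = -3^4 · 40. (Sign doesn't affect v_p.) So v_3(-3240) = 4.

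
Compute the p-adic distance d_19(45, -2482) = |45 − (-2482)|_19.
d_19(45, -2482) = 1/361

Step 1 — x − y = 45 − (-2482) = 2527. Step 2 — v_19(2527) = 2 (factor: 2527 = (19^2 · 7); the sign does not affect v_p). Step 3 — |x − y|_19 = 19^{-2} = 1/361.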